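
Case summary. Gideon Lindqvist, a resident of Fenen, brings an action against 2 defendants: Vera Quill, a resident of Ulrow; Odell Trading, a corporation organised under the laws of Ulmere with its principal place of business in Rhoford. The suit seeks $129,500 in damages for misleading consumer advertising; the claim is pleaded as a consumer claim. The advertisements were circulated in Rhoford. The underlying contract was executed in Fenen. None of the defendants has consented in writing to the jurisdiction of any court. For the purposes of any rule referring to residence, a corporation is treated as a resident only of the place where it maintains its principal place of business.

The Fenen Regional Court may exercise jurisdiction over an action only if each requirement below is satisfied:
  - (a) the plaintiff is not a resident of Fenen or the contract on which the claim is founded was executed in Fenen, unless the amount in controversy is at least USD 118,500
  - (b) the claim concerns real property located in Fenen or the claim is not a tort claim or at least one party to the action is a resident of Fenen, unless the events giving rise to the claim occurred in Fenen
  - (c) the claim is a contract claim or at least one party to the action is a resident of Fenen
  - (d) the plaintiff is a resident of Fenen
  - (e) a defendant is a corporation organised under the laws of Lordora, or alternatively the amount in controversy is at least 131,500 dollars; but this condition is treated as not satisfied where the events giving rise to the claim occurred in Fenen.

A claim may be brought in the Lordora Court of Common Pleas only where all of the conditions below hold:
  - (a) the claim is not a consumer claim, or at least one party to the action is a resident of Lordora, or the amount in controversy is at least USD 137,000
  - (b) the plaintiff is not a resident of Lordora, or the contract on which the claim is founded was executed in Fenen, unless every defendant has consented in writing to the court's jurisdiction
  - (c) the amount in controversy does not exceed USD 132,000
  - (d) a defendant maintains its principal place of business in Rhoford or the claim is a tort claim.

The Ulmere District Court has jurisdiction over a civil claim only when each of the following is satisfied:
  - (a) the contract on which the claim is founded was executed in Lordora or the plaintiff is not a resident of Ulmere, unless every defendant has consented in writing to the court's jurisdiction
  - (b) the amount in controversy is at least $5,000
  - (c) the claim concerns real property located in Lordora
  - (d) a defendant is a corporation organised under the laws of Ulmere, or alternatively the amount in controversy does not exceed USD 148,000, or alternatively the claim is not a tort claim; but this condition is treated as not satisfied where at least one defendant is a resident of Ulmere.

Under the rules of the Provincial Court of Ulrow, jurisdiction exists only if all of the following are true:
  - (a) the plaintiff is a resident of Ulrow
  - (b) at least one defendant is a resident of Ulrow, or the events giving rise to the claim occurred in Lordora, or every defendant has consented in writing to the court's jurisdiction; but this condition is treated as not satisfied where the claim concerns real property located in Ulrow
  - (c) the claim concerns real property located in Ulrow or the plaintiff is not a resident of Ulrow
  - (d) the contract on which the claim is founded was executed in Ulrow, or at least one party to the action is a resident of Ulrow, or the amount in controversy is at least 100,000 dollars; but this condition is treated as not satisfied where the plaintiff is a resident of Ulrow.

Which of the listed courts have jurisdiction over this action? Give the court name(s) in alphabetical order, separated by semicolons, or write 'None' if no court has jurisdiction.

None

The Fenen Regional Court:
  (a) The contract was executed in Fenen, which satisfies one of the alternatives. Met.
  (b) The claim is a consumer claim, not a tort claim, so one alternative holds. Condition met.
  (c) Gideon Lindqvist resides in Fenen, so one alternative holds. Satisfied.
  (d) The plaintiff resides in Fenen. Met.
  (e) The corporate defendant(s) are organised in Ulmere, not Lordora; the amount in controversy is USD 129,500, below the $131,500 floor — every alternative fails. Not satisfied.
  → Not every requirement is met — no jurisdiction.
The Lordora Court of Common Pleas:
  (a) The claim is a consumer claim; no party resides in Lordora; the amount in controversy is 129,500 dollars, below the USD 137,000 floor — every alternative fails. Condition not met.
  (b) The plaintiff resides in Fenen, which is not Lordora — that alternative is enough. Satisfied.
  (c) The amount in controversy is $129,500, within the $132,000 ceiling. Met.
  (d) Odell Trading has its principal place of business in Rhoford, so this disjunct is met. Condition met.
  → At least one condition fails; no jurisdiction.
The Ulmere District Court:
  (a) The plaintiff resides in Fenen, which is not Ulmere, which satisfies one of the alternatives. Met.
  (b) The amount in controversy is USD 129,500, which meets the $5,000 floor. Met.
  (c) The claim does not concern real property. Condition not met.
  (d) Odell Trading is organised under the laws of Ulmere, so one alternative holds. The exception is not triggered, since no defendant resides in Ulmere (they reside in Ulrow, Rhoford). Met.
  → At least one condition fails; no jurisdiction.
The Provincial Court of Ulrow:
  (a) The plaintiff resides in Fenen, not Ulrow. Condition not met.
  (b) Vera Quill resides in Ulrow, which satisfies one of the alternatives. The exception is not triggered, since the claim does not concern real property. Satisfied.
  (c) The plaintiff resides in Fenen, which is not Ulrow — that alternative is enough. Met.
  (d) Vera Quill resides in Ulrow, which satisfies one of the alternatives. And the carve-out is inapplicable — the plaintiff resides in Fenen, not Ulrow. Met.
  → At least one condition fails; no jurisdiction.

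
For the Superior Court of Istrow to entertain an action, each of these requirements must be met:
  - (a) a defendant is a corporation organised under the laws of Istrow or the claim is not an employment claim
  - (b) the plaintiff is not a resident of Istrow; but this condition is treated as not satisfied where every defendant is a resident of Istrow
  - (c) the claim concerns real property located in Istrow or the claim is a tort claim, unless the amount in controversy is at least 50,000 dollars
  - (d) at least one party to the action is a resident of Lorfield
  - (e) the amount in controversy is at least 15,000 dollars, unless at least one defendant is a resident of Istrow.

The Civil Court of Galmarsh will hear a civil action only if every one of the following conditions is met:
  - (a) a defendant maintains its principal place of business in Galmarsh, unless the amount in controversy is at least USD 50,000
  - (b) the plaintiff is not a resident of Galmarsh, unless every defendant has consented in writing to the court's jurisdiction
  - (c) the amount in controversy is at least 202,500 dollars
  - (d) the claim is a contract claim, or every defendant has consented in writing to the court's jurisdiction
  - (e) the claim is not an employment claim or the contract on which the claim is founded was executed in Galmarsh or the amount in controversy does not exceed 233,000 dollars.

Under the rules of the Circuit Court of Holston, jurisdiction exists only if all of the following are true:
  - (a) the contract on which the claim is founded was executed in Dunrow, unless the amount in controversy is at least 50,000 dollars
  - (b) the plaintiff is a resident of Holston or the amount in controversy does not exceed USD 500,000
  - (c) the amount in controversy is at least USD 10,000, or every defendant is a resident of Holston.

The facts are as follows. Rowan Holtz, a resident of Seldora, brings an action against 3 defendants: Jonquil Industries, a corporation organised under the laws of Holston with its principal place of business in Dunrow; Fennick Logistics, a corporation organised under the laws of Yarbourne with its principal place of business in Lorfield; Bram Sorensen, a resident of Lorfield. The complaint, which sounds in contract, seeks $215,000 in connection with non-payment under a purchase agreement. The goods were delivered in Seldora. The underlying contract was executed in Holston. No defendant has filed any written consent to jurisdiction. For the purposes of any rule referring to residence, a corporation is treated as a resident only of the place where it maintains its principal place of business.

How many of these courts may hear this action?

3

The Superior Court of Istrow:
  (a) The claim is a contract claim, not an employment claim, so this disjunct is met. Condition met.
  (b) The plaintiff resides in Seldora, which is not Istrow. And the carve-out is inapplicable — the defendants reside as follows — Jonquil Industries in Dunrow, Fennick Logistics in Lorfield, Bram Sorensen in Lorfield — not all in Istrow. Met.
  (c) The claim does not concern real property; the claim is a contract claim, not a tort claim — every alternative fails. The proviso rescues it, though: the amount in controversy is USD 215,000, which meets the USD 50,000 floor. Met.
  (d) Fennick Logistics resides in Lorfield. Condition met.
  (e) The amount in controversy is 215,000 dollars, which meets the 15,000 dollars floor. Met.
  → Jurisdiction lies.
The Civil Court of Galmarsh:
  (a) The corporate defendant(s) have their principal place of business in Dunrow, Lorfield, not Galmarsh. However, the amount in controversy is USD 215,000, which meets the 50,000 dollars floor, so the 'unless' proviso supplies this condition. Met.
  (b) The plaintiff resides in Seldora, which is not Galmarsh. Met.
  (c) The amount in controversy is USD 215,000, which meets the 202,500 dollars floor. Satisfied.
  (d) The claim is a contract claim, which satisfies one of the alternatives. Satisfied.
  (e) The claim is a contract claim, not an employment claim, so this disjunct is met. Met.
  → The court has jurisdiction.
The Circuit Court of Holston:
  (a) The contract was executed in Holston, not Dunrow. However, the amount in controversy is USD 215,000, which meets the 50,000 dollars floor, so the 'unless' proviso supplies this condition. Condition met.
  (b) The amount in controversy is 215,000 dollars, within the USD 500,000 ceiling, so this disjunct is met. Met.
  (c) The amount in controversy is USD 215,000, which meets the 10,000 dollars floor, so this disjunct is met. Condition met.
  → Every requirement is satisfied — jurisdiction.
Courts with jurisdiction: the Superior Court of Istrow, the Civil Court of Galmarsh, the Circuit Court of Holston — 3 in total.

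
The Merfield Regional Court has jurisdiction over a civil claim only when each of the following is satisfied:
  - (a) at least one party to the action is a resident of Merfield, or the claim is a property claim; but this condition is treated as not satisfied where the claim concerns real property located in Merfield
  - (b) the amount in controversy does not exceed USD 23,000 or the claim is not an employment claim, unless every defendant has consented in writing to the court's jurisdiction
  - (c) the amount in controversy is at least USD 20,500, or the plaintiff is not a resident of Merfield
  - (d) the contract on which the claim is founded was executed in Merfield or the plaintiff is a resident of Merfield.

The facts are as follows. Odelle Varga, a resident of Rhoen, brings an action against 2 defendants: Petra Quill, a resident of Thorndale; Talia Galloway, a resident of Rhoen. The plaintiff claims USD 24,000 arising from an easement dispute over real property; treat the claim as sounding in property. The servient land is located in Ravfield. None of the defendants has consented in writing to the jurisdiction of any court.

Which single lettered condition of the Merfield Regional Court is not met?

(d)

The Merfield Regional Court:
  (a) The claim is a property claim, so one alternative holds. The exception is not triggered, since the property lies in Ravfield, not Merfield. Met.
  (b) The claim is a property claim, not an employment claim — that alternative is enough. Satisfied.
  (c) The amount in controversy is 24,000 dollars, which meets the 20,500 dollars floor — that alternative is enough. Condition met.
  (d) No contract (and hence no place of execution) is alleged; the plaintiff resides in Rhoen, not Merfield — none of the alternatives is met. Fails.
Only condition (d) fails.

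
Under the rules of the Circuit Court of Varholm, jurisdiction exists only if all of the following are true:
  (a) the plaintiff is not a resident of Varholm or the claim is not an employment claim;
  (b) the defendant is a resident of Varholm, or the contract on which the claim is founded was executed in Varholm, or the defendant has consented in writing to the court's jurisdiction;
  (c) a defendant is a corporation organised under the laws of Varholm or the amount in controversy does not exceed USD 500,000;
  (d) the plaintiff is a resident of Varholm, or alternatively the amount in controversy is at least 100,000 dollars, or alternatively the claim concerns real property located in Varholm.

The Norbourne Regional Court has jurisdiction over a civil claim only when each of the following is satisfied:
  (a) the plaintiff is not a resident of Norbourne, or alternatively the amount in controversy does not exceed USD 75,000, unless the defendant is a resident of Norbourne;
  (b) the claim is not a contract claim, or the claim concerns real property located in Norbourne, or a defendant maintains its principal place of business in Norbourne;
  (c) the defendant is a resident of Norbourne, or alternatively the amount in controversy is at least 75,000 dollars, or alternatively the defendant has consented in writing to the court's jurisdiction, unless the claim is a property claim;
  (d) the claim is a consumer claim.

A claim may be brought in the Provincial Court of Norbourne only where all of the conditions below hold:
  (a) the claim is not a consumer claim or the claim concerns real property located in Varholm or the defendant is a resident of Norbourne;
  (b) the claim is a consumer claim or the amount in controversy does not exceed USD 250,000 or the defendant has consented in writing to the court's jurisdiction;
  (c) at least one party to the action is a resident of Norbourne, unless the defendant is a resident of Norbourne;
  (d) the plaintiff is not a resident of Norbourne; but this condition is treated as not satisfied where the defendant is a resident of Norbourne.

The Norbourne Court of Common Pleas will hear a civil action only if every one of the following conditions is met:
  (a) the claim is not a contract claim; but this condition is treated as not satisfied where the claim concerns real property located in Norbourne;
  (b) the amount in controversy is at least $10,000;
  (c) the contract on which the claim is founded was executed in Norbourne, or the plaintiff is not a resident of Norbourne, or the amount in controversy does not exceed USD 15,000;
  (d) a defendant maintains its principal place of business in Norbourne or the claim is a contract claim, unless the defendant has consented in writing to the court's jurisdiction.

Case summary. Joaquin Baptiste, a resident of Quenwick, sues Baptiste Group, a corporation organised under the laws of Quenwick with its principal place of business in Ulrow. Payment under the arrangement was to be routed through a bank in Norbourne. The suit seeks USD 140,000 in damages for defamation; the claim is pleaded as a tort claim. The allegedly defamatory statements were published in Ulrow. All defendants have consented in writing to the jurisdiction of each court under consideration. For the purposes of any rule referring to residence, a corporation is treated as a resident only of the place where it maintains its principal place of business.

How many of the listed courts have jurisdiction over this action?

The Circuit Court of Varholm:
  (a) The plaintiff resides in Quenwick, which is not Varholm, so this disjunct is met. Satisfied.
  (b) Every defendant has filed written consent, so this disjunct is met. Satisfied.
  (c) The amount in controversy is $140,000, within the 500,000 dollars ceiling, which satisfies one of the alternatives. Met.
  (d) The amount in controversy is 140,000 dollars, which meets the $100,000 floor — that alternative is enough. Met.
  → The court has jurisdiction.
The Norbourne Regional Court:
  (a) The plaintiff resides in Quenwick, which is not Norbourne, which satisfies one of the alternatives. Satisfied.
  (b) The claim is a tort claim, not a contract claim, which satisfies one of the alternatives. Condition met.
  (c) The amount in controversy is 140,000 dollars, which meets the 75,000 dollars floor — that alternative is enough. Met.
  (d) The claim is a tort claim, not a consumer claim. Condition not met.
  → At least one condition fails; no jurisdiction.
The Provincial Court of Norbourne:
  (a) The claim is a tort claim, not a consumer claim, so this disjunct is met. Met.
  (b) The amount in controversy is USD 140,000, within the USD 250,000 ceiling, so one alternative holds. Met.
  (c) No party resides in Norbourne. Nor does the 'unless' clause help: the defendant resides in Ulrow, not Norbourne. Condition not met.
  (d) The plaintiff resides in Quenwick, which is not Norbourne. The exception is not triggered, since the defendant resides in Ulrow, not Norbourne. Met.
  → Not every requirement is met — no jurisdiction.
The Norbourne Court of Common Pleas:
  (a) The claim is a tort claim, not a contract claim. The carve-out does not apply: the claim does not concern real property. Condition met.
  (b) The amount in controversy is 140,000 dollars, which meets the $10,000 floor. Met.
  (c) The plaintiff resides in Quenwick, which is not Norbourne — that alternative is enough. Met.
  (d) The corporate defendant(s) have their principal place of business in Ulrow, not Norbourne; the claim is a tort claim, not a contract claim — none of the alternatives is met. The proviso rescues it, though: every defendant has filed written consent. Satisfied.
  → Jurisdiction lies.
Courts with jurisdiction: the Circuit Court of Varholm, the Norbourne Court of Common Pleas — 2 in total.

2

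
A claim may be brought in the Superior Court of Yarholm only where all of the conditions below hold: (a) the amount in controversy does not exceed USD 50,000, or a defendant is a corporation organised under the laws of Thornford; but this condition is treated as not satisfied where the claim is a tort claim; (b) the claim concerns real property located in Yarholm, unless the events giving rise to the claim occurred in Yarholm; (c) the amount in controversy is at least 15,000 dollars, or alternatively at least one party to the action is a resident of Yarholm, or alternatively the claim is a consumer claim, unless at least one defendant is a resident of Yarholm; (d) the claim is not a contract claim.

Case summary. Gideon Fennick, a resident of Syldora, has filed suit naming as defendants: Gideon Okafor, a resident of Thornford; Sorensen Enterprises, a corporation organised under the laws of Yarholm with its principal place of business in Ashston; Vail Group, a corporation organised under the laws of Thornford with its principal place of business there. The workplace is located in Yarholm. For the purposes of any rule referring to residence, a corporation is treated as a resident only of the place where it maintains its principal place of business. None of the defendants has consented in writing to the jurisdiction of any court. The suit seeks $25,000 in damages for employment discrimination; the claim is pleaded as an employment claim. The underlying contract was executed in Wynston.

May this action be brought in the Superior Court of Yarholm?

Yes

The Superior Court of Yarholm:
  (a) The amount in controversy is 25,000 dollars, within the 50,000 dollars ceiling, which satisfies one of the alternatives. And the carve-out is inapplicable — the claim is an employment claim, not a tort claim. Satisfied.
  (b) The claim does not concern real property. However, the operative events occurred in Yarholm, so the 'unless' proviso supplies this condition. Condition met.
  (c) The amount in controversy is USD 25,000, which meets the 15,000 dollars floor — that alternative is enough. Condition met.
  (d) The claim is an employment claim, not a contract claim. Met.
  → The court has jurisdiction.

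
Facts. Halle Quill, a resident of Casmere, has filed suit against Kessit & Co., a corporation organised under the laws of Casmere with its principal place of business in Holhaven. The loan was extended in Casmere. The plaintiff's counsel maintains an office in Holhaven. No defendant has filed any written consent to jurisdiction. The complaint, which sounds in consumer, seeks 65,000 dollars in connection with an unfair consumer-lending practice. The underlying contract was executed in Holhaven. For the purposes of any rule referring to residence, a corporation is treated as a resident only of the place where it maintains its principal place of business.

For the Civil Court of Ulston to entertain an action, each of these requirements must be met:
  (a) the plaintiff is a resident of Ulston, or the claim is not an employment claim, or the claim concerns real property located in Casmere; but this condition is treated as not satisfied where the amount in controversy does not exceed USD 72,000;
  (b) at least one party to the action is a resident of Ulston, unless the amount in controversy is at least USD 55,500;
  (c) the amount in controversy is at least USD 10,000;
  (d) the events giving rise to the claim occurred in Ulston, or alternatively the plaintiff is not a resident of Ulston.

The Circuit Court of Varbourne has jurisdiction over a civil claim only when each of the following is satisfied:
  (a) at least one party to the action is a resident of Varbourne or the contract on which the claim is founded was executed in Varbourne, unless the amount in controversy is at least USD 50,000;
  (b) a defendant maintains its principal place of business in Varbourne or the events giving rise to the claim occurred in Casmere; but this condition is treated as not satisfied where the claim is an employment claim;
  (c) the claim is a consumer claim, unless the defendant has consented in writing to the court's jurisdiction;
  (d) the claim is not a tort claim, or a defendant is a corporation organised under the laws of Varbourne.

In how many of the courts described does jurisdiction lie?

1

The Civil Court of Ulston:
  (a) The claim is a consumer claim, not an employment claim, which satisfies one of the alternatives. But the amount in controversy is $65,000, within the 72,000 dollars ceiling, triggering the carve-out and defeating this condition. Fails.
  (b) No party resides in Ulston. The proviso rescues it, though: the amount in controversy is 65,000 dollars, which meets the 55,500 dollars floor. Condition met.
  (c) The amount in controversy is USD 65,000, which meets the 10,000 dollars floor. Condition met.
  (d) The plaintiff resides in Casmere, which is not Ulston, so this disjunct is met. Met.
  → At least one condition fails; no jurisdiction.
The Circuit Court of Varbourne:
  (a) No party resides in Varbourne; the contract was executed in Holhaven, not Varbourne — no alternative holds. The proviso rescues it, though: the amount in controversy is $65,000, which meets the $50,000 floor. Condition met.
  (b) The operative events occurred in Casmere, so one alternative holds. The carve-out does not apply: the claim is a consumer claim, not an employment claim. Satisfied.
  (c) The claim is a consumer claim. Condition met.
  (d) The claim is a consumer claim, not a tort claim, which satisfies one of the alternatives. Satisfied.
  → Every requirement is satisfied — jurisdiction.
Courts with jurisdiction: the Circuit Court of Varbourne — 1 in total.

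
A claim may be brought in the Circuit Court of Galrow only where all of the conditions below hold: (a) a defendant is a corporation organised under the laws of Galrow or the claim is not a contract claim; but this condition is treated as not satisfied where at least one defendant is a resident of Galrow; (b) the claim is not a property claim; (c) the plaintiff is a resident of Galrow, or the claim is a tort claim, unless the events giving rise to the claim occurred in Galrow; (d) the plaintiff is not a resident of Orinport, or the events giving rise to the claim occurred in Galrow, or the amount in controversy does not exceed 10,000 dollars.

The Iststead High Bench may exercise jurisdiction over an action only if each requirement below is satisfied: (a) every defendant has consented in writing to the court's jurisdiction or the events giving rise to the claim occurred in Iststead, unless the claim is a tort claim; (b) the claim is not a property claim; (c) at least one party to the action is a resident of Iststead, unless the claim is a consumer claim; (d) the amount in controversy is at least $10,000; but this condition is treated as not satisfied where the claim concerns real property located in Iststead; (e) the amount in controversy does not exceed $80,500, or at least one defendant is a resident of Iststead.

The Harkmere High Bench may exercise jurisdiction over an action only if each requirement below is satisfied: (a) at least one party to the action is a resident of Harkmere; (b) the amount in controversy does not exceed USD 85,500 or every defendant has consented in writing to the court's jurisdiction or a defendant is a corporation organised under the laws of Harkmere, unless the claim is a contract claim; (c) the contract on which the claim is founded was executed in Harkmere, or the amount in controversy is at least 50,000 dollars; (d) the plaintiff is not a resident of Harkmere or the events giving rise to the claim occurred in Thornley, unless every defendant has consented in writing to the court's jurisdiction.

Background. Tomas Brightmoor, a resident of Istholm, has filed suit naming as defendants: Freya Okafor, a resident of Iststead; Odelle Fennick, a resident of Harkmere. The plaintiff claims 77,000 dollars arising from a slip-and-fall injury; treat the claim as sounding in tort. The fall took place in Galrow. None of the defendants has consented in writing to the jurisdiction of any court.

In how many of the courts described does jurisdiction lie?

3

The Circuit Court of Galrow:
  (a) The claim is a tort claim, not a contract claim — that alternative is enough. And the carve-out is inapplicable — no defendant resides in Galrow (they reside in Iststead, Harkmere). Condition met.
  (b) The claim is a tort claim, not a property claim. Satisfied.
  (c) The claim is a tort claim, so one alternative holds. Condition met.
  (d) The plaintiff resides in Istholm, which is not Orinport, which satisfies one of the alternatives. Satisfied.
  → All conditions met; jurisdiction exists.
The Iststead High Bench:
  (a) No such written consent has been filed; the operative events occurred in Galrow, not Iststead — none of the alternatives is met. However, the claim is a tort claim, so the 'unless' proviso supplies this condition. Condition met.
  (b) The claim is a tort claim, not a property claim. Condition met.
  (c) Freya Okafor resides in Iststead. Condition met.
  (d) The amount in controversy is USD 77,000, which meets the 10,000 dollars floor. The carve-out does not apply: the claim does not concern real property. Satisfied.
  (e) The amount in controversy is USD 77,000, within the $80,500 ceiling, so one alternative holds. Condition met.
  → The court has jurisdiction.
The Harkmere High Bench:
  (a) Odelle Fennick resides in Harkmere. Condition met.
  (b) The amount in controversy is USD 77,000, within the $85,500 ceiling, so this disjunct is met. Met.
  (c) The amount in controversy is $77,000, which meets the $50,000 floor — that alternative is enough. Condition met.
  (d) The plaintiff resides in Istholm, which is not Harkmere, so one alternative holds. Satisfied.
  → Jurisdiction lies.
Courts with jurisdiction: the Circuit Court of Galrow, the Iststead High Bench, the Harkmere High Bench — 3 in total.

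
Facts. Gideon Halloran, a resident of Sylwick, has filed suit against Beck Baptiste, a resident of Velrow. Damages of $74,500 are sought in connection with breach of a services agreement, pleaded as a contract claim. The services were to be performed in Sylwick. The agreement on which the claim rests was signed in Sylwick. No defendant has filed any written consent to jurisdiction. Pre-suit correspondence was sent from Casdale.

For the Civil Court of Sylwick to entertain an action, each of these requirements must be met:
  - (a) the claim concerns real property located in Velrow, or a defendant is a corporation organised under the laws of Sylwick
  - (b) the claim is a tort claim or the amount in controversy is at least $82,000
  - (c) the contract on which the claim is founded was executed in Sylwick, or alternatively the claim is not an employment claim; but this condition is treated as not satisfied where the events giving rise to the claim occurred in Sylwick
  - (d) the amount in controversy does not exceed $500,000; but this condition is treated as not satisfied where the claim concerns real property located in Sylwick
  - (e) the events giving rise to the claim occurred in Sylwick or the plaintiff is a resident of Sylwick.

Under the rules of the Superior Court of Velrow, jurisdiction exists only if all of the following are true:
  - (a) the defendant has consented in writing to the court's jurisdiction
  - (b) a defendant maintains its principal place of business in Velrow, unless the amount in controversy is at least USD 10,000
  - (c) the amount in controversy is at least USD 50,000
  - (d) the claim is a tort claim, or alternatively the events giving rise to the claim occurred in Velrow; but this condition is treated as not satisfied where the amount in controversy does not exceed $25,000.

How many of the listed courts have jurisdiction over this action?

The Civil Court of Sylwick:
  (a) The claim does not concern real property; no defendant is a corporation — every alternative fails. Fails.
  (b) The claim is a contract claim, not a tort claim; the amount in controversy is USD 74,500, below the 82,000 dollars floor — no alternative holds. Condition not met.
  (c) The contract was executed in Sylwick, so this disjunct is met. But the operative events occurred in Sylwick, triggering the carve-out and defeating this condition. Fails.
  (d) The amount in controversy is USD 74,500, within the $500,000 ceiling. The carve-out does not apply: the claim does not concern real property. Condition met.
  (e) The operative events occurred in Sylwick — that alternative is enough. Condition met.
  → No jurisdiction.
The Superior Court of Velrow:
  (a) No such written consent has been filed. Fails.
  (b) No defendant is a corporation. The proviso rescues it, though: the amount in controversy is 74,500 dollars, which meets the $10,000 floor. Met.
  (c) The amount in controversy is USD 74,500, which meets the $50,000 floor. Met.
  (d) The claim is a contract claim, not a tort claim; the operative events occurred in Sylwick, not Velrow — no alternative holds. Not met.
  → At least one condition fails; no jurisdiction.
No court satisfies all of its conditions.

0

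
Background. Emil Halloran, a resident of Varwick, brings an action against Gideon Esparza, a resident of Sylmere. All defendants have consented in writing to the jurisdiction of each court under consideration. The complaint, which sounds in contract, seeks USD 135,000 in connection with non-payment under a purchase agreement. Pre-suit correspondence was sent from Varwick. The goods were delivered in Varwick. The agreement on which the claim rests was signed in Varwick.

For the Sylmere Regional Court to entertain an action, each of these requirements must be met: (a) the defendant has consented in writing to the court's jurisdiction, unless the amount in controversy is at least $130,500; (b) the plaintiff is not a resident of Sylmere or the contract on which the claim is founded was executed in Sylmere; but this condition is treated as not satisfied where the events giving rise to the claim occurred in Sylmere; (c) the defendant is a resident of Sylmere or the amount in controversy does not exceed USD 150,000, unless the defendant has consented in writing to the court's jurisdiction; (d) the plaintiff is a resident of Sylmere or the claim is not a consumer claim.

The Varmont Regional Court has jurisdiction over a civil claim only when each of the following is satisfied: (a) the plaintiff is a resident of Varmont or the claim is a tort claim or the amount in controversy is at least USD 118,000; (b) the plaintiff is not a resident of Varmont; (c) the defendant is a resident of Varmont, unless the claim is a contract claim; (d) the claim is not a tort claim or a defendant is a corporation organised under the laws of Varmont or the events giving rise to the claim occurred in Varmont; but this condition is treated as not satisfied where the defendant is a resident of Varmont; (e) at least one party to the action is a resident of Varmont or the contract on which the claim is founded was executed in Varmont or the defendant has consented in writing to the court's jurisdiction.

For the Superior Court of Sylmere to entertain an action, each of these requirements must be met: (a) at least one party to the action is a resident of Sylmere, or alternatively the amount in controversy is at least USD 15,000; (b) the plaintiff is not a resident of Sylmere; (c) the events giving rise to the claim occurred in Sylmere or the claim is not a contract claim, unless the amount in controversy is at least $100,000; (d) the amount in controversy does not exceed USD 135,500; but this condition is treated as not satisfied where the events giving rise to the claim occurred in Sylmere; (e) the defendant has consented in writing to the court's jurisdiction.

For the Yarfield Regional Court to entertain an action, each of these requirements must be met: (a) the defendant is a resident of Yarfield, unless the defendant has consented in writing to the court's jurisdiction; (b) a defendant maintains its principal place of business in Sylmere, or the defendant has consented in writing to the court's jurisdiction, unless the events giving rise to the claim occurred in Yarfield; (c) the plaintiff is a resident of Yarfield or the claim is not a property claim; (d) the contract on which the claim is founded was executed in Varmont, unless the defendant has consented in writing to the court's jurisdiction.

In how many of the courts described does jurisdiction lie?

The Sylmere Regional Court:
  (a) Every defendant has filed written consent. Condition met.
  (b) The plaintiff resides in Varwick, which is not Sylmere, which satisfies one of the alternatives. And the carve-out is inapplicable — the operative events occurred in Varwick, not Sylmere. Condition met.
  (c) The defendant resides in Sylmere, so one alternative holds. Met.
  (d) The claim is a contract claim, not a consumer claim — that alternative is enough. Condition met.
  → All conditions met; jurisdiction exists.
The Varmont Regional Court:
  (a) The amount in controversy is USD 135,000, which meets the 118,000 dollars floor — that alternative is enough. Met.
  (b) The plaintiff resides in Varwick, which is not Varmont. Condition met.
  (c) The defendant resides in Sylmere, not Varmont. However, the claim is a contract claim, so the 'unless' proviso supplies this condition. Satisfied.
  (d) The claim is a contract claim, not a tort claim, so this disjunct is met. And the carve-out is inapplicable — the defendant resides in Sylmere, not Varmont. Satisfied.
  (e) Every defendant has filed written consent — that alternative is enough. Satisfied.
  → All conditions met; jurisdiction exists.
The Superior Court of Sylmere:
  (a) Gideon Esparza resides in Sylmere — that alternative is enough. Met.
  (b) The plaintiff resides in Varwick, which is not Sylmere. Satisfied.
  (c) The operative events occurred in Varwick, not Sylmere; the claim is a contract claim — no alternative holds. The proviso rescues it, though: the amount in controversy is 135,000 dollars, which meets the USD 100,000 floor. Satisfied.
  (d) The amount in controversy is USD 135,000, within the 135,500 dollars ceiling. And the carve-out is inapplicable — the operative events occurred in Varwick, not Sylmere. Met.
  (e) Every defendant has filed written consent. Condition met.
  → Jurisdiction lies.
The Yarfield Regional Court:
  (a) The defendant resides in Sylmere, not Yarfield. But every defendant has filed written consent, and the 'unless' clause therefore excuses the requirement. Satisfied.
  (b) Every defendant has filed written consent, so one alternative holds. Satisfied.
  (c) The claim is a contract claim, not a property claim, so one alternative holds. Satisfied.
  (d) The contract was executed in Varwick, not Varmont. The proviso rescues it, though: every defendant has filed written consent. Met.
  → Jurisdiction lies.
Courts with jurisdiction: the Sylmere Regional Court, the Varmont Regional Court, the Superior Court of Sylmere, the Yarfield Regional Court — 4 in total.

4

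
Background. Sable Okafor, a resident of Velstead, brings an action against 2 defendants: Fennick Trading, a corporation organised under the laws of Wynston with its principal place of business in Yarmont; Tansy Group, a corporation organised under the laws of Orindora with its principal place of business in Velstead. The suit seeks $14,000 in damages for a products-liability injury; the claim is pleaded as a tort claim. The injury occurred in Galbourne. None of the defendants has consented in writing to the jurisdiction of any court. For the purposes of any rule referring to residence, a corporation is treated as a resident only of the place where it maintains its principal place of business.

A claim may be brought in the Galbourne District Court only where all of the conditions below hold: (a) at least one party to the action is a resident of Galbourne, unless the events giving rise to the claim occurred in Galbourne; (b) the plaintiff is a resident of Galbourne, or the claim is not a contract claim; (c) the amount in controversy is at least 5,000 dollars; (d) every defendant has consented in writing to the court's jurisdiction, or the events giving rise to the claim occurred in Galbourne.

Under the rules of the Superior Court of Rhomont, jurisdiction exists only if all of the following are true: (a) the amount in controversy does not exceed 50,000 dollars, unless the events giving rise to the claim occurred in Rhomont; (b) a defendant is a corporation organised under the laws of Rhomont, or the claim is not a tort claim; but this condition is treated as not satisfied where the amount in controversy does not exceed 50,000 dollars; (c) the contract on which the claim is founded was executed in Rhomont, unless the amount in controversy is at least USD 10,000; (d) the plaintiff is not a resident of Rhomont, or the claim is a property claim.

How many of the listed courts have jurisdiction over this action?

1

The Galbourne District Court:
  (a) No party resides in Galbourne. The proviso rescues it, though: the operative events occurred in Galbourne. Met.
  (b) The claim is a tort claim, not a contract claim, so one alternative holds. Condition met.
  (c) The amount in controversy is $14,000, which meets the 5,000 dollars floor. Met.
  (d) The operative events occurred in Galbourne, so one alternative holds. Satisfied.
  → Jurisdiction lies.
The Superior Court of Rhomont:
  (a) The amount in controversy is USD 14,000, within the $50,000 ceiling. Met.
  (b) The corporate defendant(s) are organised in Orindora, Wynston, not Rhomont; the claim is a tort claim — none of the alternatives is met. Not satisfied.
  (c) No contract (and hence no place of execution) is alleged. However, the amount in controversy is 14,000 dollars, which meets the $10,000 floor, so the 'unless' proviso supplies this condition. Met.
  (d) The plaintiff resides in Velstead, which is not Rhomont — that alternative is enough. Satisfied.
  → No jurisdiction.
Courts with jurisdiction: the Galbourne District Court — 1 in total.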